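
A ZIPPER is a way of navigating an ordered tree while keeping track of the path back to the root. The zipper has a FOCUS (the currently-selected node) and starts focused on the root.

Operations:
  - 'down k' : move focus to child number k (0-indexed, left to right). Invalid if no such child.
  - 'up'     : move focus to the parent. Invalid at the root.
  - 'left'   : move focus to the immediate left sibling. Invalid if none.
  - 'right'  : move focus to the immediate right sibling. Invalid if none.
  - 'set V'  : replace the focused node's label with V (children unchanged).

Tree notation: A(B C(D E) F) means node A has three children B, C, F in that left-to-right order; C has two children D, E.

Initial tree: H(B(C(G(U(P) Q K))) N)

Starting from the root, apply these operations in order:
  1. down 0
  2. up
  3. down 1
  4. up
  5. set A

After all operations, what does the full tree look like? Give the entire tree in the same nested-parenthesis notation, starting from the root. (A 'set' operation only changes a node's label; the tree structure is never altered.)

Answer: A(B(C(G(U(P) Q K))) N)

Derivation:
Step 1 (down 0): focus=B path=0 depth=1 children=['C'] left=[] right=['N'] parent=H
Step 2 (up): focus=H path=root depth=0 children=['B', 'N'] (at root)
Step 3 (down 1): focus=N path=1 depth=1 children=[] left=['B'] right=[] parent=H
Step 4 (up): focus=H path=root depth=0 children=['B', 'N'] (at root)
Step 5 (set A): focus=A path=root depth=0 children=['B', 'N'] (at root)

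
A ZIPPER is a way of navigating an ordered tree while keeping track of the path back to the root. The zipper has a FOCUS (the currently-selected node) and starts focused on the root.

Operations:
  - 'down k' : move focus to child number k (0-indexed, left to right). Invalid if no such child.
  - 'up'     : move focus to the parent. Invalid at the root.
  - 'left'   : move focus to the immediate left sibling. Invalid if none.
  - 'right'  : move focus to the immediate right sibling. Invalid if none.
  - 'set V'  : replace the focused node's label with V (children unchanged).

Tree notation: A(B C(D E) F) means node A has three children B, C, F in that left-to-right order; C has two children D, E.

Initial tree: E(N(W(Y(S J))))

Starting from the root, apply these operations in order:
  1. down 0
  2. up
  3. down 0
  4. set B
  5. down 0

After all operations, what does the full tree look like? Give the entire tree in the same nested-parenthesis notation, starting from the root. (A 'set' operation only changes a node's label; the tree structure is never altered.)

Answer: E(B(W(Y(S J))))

Derivation:
Step 1 (down 0): focus=N path=0 depth=1 children=['W'] left=[] right=[] parent=E
Step 2 (up): focus=E path=root depth=0 children=['N'] (at root)
Step 3 (down 0): focus=N path=0 depth=1 children=['W'] left=[] right=[] parent=E
Step 4 (set B): focus=B path=0 depth=1 children=['W'] left=[] right=[] parent=E
Step 5 (down 0): focus=W path=0/0 depth=2 children=['Y'] left=[] right=[] parent=B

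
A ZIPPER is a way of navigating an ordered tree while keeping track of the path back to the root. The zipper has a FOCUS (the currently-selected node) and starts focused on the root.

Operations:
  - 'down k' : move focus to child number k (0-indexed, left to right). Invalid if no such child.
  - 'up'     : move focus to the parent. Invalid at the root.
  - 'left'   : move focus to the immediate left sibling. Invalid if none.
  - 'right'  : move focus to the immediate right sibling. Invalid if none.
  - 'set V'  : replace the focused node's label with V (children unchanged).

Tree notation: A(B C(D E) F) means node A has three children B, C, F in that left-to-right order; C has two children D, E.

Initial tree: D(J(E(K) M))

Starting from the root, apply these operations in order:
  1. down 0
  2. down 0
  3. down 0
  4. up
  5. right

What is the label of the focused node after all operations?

Answer: M

Derivation:
Step 1 (down 0): focus=J path=0 depth=1 children=['E', 'M'] left=[] right=[] parent=D
Step 2 (down 0): focus=E path=0/0 depth=2 children=['K'] left=[] right=['M'] parent=J
Step 3 (down 0): focus=K path=0/0/0 depth=3 children=[] left=[] right=[] parent=E
Step 4 (up): focus=E path=0/0 depth=2 children=['K'] left=[] right=['M'] parent=J
Step 5 (right): focus=M path=0/1 depth=2 children=[] left=['E'] right=[] parent=J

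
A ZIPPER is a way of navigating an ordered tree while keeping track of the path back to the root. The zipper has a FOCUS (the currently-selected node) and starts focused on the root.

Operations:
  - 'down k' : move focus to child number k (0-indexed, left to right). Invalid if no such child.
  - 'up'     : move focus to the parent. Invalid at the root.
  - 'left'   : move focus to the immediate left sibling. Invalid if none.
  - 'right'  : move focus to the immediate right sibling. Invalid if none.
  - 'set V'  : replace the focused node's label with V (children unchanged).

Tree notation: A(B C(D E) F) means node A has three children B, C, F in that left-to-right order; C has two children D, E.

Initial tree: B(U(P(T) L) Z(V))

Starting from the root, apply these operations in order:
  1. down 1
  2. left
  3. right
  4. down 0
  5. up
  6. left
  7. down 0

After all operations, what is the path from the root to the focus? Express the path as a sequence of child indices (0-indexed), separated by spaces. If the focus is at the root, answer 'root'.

Step 1 (down 1): focus=Z path=1 depth=1 children=['V'] left=['U'] right=[] parent=B
Step 2 (left): focus=U path=0 depth=1 children=['P', 'L'] left=[] right=['Z'] parent=B
Step 3 (right): focus=Z path=1 depth=1 children=['V'] left=['U'] right=[] parent=B
Step 4 (down 0): focus=V path=1/0 depth=2 children=[] left=[] right=[] parent=Z
Step 5 (up): focus=Z path=1 depth=1 children=['V'] left=['U'] right=[] parent=B
Step 6 (left): focus=U path=0 depth=1 children=['P', 'L'] left=[] right=['Z'] parent=B
Step 7 (down 0): focus=P path=0/0 depth=2 children=['T'] left=[] right=['L'] parent=U

Answer: 0 0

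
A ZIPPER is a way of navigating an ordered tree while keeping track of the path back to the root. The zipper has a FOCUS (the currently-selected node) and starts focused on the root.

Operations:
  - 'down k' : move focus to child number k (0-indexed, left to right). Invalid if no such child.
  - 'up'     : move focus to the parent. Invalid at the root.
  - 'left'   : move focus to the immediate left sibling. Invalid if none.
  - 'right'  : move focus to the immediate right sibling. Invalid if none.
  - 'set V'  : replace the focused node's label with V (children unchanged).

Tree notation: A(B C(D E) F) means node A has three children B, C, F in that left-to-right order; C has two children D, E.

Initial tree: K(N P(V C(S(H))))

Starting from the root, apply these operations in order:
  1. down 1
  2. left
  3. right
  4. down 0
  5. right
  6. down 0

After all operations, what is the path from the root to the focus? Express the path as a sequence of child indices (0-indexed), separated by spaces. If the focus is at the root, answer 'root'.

Answer: 1 1 0

Derivation:
Step 1 (down 1): focus=P path=1 depth=1 children=['V', 'C'] left=['N'] right=[] parent=K
Step 2 (left): focus=N path=0 depth=1 children=[] left=[] right=['P'] parent=K
Step 3 (right): focus=P path=1 depth=1 children=['V', 'C'] left=['N'] right=[] parent=K
Step 4 (down 0): focus=V path=1/0 depth=2 children=[] left=[] right=['C'] parent=P
Step 5 (right): focus=C path=1/1 depth=2 children=['S'] left=['V'] right=[] parent=P
Step 6 (down 0): focus=S path=1/1/0 depth=3 children=['H'] left=[] right=[] parent=C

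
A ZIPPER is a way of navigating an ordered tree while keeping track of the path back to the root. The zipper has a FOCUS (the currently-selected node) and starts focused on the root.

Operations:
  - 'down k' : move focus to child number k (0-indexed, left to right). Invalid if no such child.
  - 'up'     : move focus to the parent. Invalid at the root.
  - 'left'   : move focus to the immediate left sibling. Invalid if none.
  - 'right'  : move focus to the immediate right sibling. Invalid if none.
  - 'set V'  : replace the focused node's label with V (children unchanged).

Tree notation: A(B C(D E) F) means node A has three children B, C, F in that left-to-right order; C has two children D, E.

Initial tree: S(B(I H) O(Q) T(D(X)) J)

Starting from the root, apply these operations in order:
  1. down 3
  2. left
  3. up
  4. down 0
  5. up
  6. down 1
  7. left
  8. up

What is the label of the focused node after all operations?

Step 1 (down 3): focus=J path=3 depth=1 children=[] left=['B', 'O', 'T'] right=[] parent=S
Step 2 (left): focus=T path=2 depth=1 children=['D'] left=['B', 'O'] right=['J'] parent=S
Step 3 (up): focus=S path=root depth=0 children=['B', 'O', 'T', 'J'] (at root)
Step 4 (down 0): focus=B path=0 depth=1 children=['I', 'H'] left=[] right=['O', 'T', 'J'] parent=S
Step 5 (up): focus=S path=root depth=0 children=['B', 'O', 'T', 'J'] (at root)
Step 6 (down 1): focus=O path=1 depth=1 children=['Q'] left=['B'] right=['T', 'J'] parent=S
Step 7 (left): focus=B path=0 depth=1 children=['I', 'H'] left=[] right=['O', 'T', 'J'] parent=S
Step 8 (up): focus=S path=root depth=0 children=['B', 'O', 'T', 'J'] (at root)

Answer: S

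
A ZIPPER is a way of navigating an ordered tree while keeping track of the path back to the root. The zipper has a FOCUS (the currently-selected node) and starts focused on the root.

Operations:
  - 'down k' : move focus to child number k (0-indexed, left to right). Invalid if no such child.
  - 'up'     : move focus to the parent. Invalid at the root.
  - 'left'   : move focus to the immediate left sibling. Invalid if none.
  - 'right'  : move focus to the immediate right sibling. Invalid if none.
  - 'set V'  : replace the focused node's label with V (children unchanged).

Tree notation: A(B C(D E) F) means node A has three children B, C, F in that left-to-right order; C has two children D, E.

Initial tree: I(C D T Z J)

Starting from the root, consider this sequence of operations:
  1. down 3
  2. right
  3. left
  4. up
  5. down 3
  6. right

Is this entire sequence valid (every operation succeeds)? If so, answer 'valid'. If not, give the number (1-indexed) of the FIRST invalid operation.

Step 1 (down 3): focus=Z path=3 depth=1 children=[] left=['C', 'D', 'T'] right=['J'] parent=I
Step 2 (right): focus=J path=4 depth=1 children=[] left=['C', 'D', 'T', 'Z'] right=[] parent=I
Step 3 (left): focus=Z path=3 depth=1 children=[] left=['C', 'D', 'T'] right=['J'] parent=I
Step 4 (up): focus=I path=root depth=0 children=['C', 'D', 'T', 'Z', 'J'] (at root)
Step 5 (down 3): focus=Z path=3 depth=1 children=[] left=['C', 'D', 'T'] right=['J'] parent=I
Step 6 (right): focus=J path=4 depth=1 children=[] left=['C', 'D', 'T', 'Z'] right=[] parent=I

Answer: valid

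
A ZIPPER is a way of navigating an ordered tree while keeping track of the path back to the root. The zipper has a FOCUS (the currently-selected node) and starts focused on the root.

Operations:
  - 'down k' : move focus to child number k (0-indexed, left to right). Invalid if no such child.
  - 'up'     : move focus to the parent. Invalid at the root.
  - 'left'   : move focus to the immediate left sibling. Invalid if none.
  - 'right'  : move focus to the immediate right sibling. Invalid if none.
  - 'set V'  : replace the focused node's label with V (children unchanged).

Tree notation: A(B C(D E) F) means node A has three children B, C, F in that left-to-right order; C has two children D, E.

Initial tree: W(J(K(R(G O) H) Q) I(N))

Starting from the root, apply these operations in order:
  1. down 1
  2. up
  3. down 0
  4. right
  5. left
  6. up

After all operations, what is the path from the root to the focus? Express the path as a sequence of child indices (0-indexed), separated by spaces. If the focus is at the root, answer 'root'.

Step 1 (down 1): focus=I path=1 depth=1 children=['N'] left=['J'] right=[] parent=W
Step 2 (up): focus=W path=root depth=0 children=['J', 'I'] (at root)
Step 3 (down 0): focus=J path=0 depth=1 children=['K', 'Q'] left=[] right=['I'] parent=W
Step 4 (right): focus=I path=1 depth=1 children=['N'] left=['J'] right=[] parent=W
Step 5 (left): focus=J path=0 depth=1 children=['K', 'Q'] left=[] right=['I'] parent=W
Step 6 (up): focus=W path=root depth=0 children=['J', 'I'] (at root)

Answer: root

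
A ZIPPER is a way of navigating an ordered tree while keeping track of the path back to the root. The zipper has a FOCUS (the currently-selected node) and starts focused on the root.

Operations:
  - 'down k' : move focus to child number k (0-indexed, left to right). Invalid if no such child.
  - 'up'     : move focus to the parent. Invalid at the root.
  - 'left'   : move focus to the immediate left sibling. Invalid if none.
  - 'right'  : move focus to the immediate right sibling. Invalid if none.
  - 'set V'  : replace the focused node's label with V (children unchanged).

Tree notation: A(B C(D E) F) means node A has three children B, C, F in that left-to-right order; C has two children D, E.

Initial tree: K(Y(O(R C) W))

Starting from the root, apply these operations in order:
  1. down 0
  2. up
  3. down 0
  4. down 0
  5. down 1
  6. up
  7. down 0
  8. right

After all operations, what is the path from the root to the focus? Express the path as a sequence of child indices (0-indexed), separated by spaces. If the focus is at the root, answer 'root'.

Answer: 0 0 1

Derivation:
Step 1 (down 0): focus=Y path=0 depth=1 children=['O', 'W'] left=[] right=[] parent=K
Step 2 (up): focus=K path=root depth=0 children=['Y'] (at root)
Step 3 (down 0): focus=Y path=0 depth=1 children=['O', 'W'] left=[] right=[] parent=K
Step 4 (down 0): focus=O path=0/0 depth=2 children=['R', 'C'] left=[] right=['W'] parent=Y
Step 5 (down 1): focus=C path=0/0/1 depth=3 children=[] left=['R'] right=[] parent=O
Step 6 (up): focus=O path=0/0 depth=2 children=['R', 'C'] left=[] right=['W'] parent=Y
Step 7 (down 0): focus=R path=0/0/0 depth=3 children=[] left=[] right=['C'] parent=O
Step 8 (right): focus=C path=0/0/1 depth=3 children=[] left=['R'] right=[] parent=O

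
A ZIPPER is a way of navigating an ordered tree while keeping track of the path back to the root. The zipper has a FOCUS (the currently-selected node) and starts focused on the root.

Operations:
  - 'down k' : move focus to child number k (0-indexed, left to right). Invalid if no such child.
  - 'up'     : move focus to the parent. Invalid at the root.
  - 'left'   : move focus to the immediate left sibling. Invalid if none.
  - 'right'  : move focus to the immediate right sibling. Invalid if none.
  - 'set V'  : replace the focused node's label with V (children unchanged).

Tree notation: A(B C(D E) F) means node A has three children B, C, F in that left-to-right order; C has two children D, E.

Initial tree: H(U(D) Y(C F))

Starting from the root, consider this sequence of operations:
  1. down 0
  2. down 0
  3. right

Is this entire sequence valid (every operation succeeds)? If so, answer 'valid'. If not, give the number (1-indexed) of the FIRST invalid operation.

Step 1 (down 0): focus=U path=0 depth=1 children=['D'] left=[] right=['Y'] parent=H
Step 2 (down 0): focus=D path=0/0 depth=2 children=[] left=[] right=[] parent=U
Step 3 (right): INVALID

Answer: 3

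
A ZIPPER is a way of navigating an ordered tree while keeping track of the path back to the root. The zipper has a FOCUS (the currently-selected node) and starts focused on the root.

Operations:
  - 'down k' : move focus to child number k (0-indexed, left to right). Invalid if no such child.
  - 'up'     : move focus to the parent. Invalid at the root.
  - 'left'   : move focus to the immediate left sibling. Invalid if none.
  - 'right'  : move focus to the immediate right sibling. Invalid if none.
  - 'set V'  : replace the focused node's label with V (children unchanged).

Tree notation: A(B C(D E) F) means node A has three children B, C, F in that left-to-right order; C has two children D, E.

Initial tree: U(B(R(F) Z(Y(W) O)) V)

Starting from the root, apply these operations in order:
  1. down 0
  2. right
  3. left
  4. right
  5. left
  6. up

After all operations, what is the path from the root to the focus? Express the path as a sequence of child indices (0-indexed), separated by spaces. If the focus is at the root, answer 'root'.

Step 1 (down 0): focus=B path=0 depth=1 children=['R', 'Z'] left=[] right=['V'] parent=U
Step 2 (right): focus=V path=1 depth=1 children=[] left=['B'] right=[] parent=U
Step 3 (left): focus=B path=0 depth=1 children=['R', 'Z'] left=[] right=['V'] parent=U
Step 4 (right): focus=V path=1 depth=1 children=[] left=['B'] right=[] parent=U
Step 5 (left): focus=B path=0 depth=1 children=['R', 'Z'] left=[] right=['V'] parent=U
Step 6 (up): focus=U path=root depth=0 children=['B', 'V'] (at root)

Answer: root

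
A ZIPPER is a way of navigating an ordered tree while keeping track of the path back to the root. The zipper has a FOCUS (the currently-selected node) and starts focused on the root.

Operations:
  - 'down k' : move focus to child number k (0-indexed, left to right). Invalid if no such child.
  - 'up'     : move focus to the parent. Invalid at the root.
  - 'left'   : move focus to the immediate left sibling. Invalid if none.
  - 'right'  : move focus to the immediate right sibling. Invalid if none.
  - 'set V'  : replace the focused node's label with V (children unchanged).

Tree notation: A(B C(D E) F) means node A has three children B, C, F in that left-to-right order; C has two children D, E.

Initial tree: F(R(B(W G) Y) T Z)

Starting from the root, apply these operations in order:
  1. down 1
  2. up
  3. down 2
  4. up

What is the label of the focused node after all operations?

Answer: F

Derivation:
Step 1 (down 1): focus=T path=1 depth=1 children=[] left=['R'] right=['Z'] parent=F
Step 2 (up): focus=F path=root depth=0 children=['R', 'T', 'Z'] (at root)
Step 3 (down 2): focus=Z path=2 depth=1 children=[] left=['R', 'T'] right=[] parent=F
Step 4 (up): focus=F path=root depth=0 children=['R', 'T', 'Z'] (at root)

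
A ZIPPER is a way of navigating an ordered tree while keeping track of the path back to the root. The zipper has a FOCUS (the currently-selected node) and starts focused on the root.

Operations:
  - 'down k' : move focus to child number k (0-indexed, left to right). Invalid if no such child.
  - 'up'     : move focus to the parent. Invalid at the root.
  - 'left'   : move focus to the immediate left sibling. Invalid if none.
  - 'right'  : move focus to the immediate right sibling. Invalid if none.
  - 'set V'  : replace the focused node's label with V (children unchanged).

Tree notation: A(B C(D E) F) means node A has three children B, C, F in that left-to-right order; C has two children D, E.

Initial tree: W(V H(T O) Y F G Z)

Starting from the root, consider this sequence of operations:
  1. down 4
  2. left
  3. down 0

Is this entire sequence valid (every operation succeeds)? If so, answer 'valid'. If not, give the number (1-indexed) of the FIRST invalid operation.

Answer: 3

Derivation:
Step 1 (down 4): focus=G path=4 depth=1 children=[] left=['V', 'H', 'Y', 'F'] right=['Z'] parent=W
Step 2 (left): focus=F path=3 depth=1 children=[] left=['V', 'H', 'Y'] right=['G', 'Z'] parent=W
Step 3 (down 0): INVALID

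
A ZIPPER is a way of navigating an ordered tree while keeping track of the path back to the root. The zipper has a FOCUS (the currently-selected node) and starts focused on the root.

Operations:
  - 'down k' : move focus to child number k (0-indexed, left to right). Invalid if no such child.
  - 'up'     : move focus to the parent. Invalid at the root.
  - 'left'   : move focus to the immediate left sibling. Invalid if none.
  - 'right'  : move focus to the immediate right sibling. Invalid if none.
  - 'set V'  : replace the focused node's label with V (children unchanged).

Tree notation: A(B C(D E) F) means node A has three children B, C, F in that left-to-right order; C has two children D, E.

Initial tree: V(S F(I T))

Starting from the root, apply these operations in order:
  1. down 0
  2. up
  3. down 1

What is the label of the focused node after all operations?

Step 1 (down 0): focus=S path=0 depth=1 children=[] left=[] right=['F'] parent=V
Step 2 (up): focus=V path=root depth=0 children=['S', 'F'] (at root)
Step 3 (down 1): focus=F path=1 depth=1 children=['I', 'T'] left=['S'] right=[] parent=V

Answer: F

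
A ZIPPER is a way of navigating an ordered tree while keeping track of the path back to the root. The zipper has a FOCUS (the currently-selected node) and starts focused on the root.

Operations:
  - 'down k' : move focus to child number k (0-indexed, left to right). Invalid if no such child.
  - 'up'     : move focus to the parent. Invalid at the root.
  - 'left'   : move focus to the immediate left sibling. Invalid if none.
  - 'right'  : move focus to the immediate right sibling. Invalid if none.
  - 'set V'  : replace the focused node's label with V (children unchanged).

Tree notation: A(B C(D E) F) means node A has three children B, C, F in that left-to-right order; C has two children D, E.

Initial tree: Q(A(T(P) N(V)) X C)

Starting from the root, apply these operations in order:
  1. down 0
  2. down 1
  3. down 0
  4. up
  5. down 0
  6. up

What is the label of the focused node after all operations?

Step 1 (down 0): focus=A path=0 depth=1 children=['T', 'N'] left=[] right=['X', 'C'] parent=Q
Step 2 (down 1): focus=N path=0/1 depth=2 children=['V'] left=['T'] right=[] parent=A
Step 3 (down 0): focus=V path=0/1/0 depth=3 children=[] left=[] right=[] parent=N
Step 4 (up): focus=N path=0/1 depth=2 children=['V'] left=['T'] right=[] parent=A
Step 5 (down 0): focus=V path=0/1/0 depth=3 children=[] left=[] right=[] parent=N
Step 6 (up): focus=N path=0/1 depth=2 children=['V'] left=['T'] right=[] parent=A

Answer: N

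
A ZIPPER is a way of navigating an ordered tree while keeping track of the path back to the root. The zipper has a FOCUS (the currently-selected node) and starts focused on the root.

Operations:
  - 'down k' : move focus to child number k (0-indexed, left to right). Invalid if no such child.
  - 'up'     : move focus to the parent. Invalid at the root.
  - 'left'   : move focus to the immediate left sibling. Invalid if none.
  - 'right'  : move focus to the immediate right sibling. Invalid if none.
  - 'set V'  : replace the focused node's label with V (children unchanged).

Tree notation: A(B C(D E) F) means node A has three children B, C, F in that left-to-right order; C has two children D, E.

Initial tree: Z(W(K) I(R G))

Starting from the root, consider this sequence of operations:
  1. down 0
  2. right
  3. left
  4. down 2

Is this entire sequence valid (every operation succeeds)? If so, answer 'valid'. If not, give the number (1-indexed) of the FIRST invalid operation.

Answer: 4

Derivation:
Step 1 (down 0): focus=W path=0 depth=1 children=['K'] left=[] right=['I'] parent=Z
Step 2 (right): focus=I path=1 depth=1 children=['R', 'G'] left=['W'] right=[] parent=Z
Step 3 (left): focus=W path=0 depth=1 children=['K'] left=[] right=['I'] parent=Z
Step 4 (down 2): INVALID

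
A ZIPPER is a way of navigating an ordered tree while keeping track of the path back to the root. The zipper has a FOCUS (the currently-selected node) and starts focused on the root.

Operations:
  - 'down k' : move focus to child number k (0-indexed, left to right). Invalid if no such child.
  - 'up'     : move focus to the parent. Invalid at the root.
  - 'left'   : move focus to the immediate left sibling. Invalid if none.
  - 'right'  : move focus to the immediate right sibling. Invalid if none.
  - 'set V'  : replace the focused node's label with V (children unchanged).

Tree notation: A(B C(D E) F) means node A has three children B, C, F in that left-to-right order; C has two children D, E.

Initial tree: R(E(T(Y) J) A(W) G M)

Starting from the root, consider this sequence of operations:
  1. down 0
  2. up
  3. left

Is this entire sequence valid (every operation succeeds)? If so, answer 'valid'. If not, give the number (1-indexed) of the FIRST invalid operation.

Answer: 3

Derivation:
Step 1 (down 0): focus=E path=0 depth=1 children=['T', 'J'] left=[] right=['A', 'G', 'M'] parent=R
Step 2 (up): focus=R path=root depth=0 children=['E', 'A', 'G', 'M'] (at root)
Step 3 (left): INVALID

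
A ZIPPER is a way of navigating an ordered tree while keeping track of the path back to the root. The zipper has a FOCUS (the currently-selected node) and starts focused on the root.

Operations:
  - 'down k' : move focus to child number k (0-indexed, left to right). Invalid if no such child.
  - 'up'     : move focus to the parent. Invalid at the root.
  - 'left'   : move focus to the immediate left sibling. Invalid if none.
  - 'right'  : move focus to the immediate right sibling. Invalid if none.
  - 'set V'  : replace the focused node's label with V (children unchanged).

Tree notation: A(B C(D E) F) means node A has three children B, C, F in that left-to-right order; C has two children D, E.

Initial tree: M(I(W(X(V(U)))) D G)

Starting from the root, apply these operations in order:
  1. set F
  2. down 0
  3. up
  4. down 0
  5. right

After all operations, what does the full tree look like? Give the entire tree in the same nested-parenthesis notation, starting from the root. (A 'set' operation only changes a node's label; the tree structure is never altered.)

Step 1 (set F): focus=F path=root depth=0 children=['I', 'D', 'G'] (at root)
Step 2 (down 0): focus=I path=0 depth=1 children=['W'] left=[] right=['D', 'G'] parent=F
Step 3 (up): focus=F path=root depth=0 children=['I', 'D', 'G'] (at root)
Step 4 (down 0): focus=I path=0 depth=1 children=['W'] left=[] right=['D', 'G'] parent=F
Step 5 (right): focus=D path=1 depth=1 children=[] left=['I'] right=['G'] parent=F

Answer: F(I(W(X(V(U)))) D G)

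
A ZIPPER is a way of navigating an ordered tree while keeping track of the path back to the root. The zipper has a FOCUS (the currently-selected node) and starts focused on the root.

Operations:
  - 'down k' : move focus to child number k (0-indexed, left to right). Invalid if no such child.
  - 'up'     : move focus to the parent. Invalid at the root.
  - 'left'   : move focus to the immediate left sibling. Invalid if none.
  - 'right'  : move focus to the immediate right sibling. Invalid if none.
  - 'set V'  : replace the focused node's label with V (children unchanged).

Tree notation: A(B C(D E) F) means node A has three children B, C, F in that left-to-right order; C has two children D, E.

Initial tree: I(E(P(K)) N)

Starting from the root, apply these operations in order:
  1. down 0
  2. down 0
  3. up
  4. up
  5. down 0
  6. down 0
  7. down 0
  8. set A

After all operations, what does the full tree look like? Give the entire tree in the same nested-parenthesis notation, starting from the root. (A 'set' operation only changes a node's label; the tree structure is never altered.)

Step 1 (down 0): focus=E path=0 depth=1 children=['P'] left=[] right=['N'] parent=I
Step 2 (down 0): focus=P path=0/0 depth=2 children=['K'] left=[] right=[] parent=E
Step 3 (up): focus=E path=0 depth=1 children=['P'] left=[] right=['N'] parent=I
Step 4 (up): focus=I path=root depth=0 children=['E', 'N'] (at root)
Step 5 (down 0): focus=E path=0 depth=1 children=['P'] left=[] right=['N'] parent=I
Step 6 (down 0): focus=P path=0/0 depth=2 children=['K'] left=[] right=[] parent=E
Step 7 (down 0): focus=K path=0/0/0 depth=3 children=[] left=[] right=[] parent=P
Step 8 (set A): focus=A path=0/0/0 depth=3 children=[] left=[] right=[] parent=P

Answer: I(E(P(A)) N)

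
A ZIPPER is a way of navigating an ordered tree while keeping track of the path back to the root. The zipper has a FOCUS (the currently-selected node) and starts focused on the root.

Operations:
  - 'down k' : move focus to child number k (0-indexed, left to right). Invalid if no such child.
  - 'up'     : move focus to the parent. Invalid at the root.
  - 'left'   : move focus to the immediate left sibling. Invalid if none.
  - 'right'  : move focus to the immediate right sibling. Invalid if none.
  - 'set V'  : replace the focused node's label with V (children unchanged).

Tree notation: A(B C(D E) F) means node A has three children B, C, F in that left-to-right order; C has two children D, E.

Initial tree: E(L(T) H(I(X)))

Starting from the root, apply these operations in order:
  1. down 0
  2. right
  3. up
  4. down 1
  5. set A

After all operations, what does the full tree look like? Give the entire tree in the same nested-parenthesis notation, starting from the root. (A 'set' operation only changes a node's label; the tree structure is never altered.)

Answer: E(L(T) A(I(X)))

Derivation:
Step 1 (down 0): focus=L path=0 depth=1 children=['T'] left=[] right=['H'] parent=E
Step 2 (right): focus=H path=1 depth=1 children=['I'] left=['L'] right=[] parent=E
Step 3 (up): focus=E path=root depth=0 children=['L', 'H'] (at root)
Step 4 (down 1): focus=H path=1 depth=1 children=['I'] left=['L'] right=[] parent=E
Step 5 (set A): focus=A path=1 depth=1 children=['I'] left=['L'] right=[] parent=E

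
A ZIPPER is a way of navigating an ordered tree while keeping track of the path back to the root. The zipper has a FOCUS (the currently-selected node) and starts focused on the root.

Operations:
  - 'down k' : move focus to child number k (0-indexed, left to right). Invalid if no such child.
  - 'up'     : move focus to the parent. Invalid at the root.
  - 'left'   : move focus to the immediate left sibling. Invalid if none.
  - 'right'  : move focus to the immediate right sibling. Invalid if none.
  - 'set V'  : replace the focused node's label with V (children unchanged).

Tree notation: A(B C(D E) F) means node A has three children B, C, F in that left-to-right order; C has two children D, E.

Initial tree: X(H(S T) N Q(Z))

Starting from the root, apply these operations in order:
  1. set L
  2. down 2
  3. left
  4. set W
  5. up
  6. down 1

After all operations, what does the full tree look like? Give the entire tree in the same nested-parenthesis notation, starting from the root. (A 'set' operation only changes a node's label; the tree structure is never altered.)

Step 1 (set L): focus=L path=root depth=0 children=['H', 'N', 'Q'] (at root)
Step 2 (down 2): focus=Q path=2 depth=1 children=['Z'] left=['H', 'N'] right=[] parent=L
Step 3 (left): focus=N path=1 depth=1 children=[] left=['H'] right=['Q'] parent=L
Step 4 (set W): focus=W path=1 depth=1 children=[] left=['H'] right=['Q'] parent=L
Step 5 (up): focus=L path=root depth=0 children=['H', 'W', 'Q'] (at root)
Step 6 (down 1): focus=W path=1 depth=1 children=[] left=['H'] right=['Q'] parent=L

Answer: L(H(S T) W Q(Z))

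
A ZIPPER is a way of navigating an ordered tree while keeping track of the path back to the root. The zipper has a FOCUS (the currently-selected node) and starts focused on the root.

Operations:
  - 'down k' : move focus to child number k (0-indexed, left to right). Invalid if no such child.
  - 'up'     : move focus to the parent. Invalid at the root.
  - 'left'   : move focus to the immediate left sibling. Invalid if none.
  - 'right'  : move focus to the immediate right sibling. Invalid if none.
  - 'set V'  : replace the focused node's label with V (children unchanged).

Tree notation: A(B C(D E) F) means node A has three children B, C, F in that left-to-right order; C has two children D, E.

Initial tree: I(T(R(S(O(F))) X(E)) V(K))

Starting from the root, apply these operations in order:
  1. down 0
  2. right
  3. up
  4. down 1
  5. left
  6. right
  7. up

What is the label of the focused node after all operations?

Answer: I

Derivation:
Step 1 (down 0): focus=T path=0 depth=1 children=['R', 'X'] left=[] right=['V'] parent=I
Step 2 (right): focus=V path=1 depth=1 children=['K'] left=['T'] right=[] parent=I
Step 3 (up): focus=I path=root depth=0 children=['T', 'V'] (at root)
Step 4 (down 1): focus=V path=1 depth=1 children=['K'] left=['T'] right=[] parent=I
Step 5 (left): focus=T path=0 depth=1 children=['R', 'X'] left=[] right=['V'] parent=I
Step 6 (right): focus=V path=1 depth=1 children=['K'] left=['T'] right=[] parent=I
Step 7 (up): focus=I path=root depth=0 children=['T', 'V'] (at root)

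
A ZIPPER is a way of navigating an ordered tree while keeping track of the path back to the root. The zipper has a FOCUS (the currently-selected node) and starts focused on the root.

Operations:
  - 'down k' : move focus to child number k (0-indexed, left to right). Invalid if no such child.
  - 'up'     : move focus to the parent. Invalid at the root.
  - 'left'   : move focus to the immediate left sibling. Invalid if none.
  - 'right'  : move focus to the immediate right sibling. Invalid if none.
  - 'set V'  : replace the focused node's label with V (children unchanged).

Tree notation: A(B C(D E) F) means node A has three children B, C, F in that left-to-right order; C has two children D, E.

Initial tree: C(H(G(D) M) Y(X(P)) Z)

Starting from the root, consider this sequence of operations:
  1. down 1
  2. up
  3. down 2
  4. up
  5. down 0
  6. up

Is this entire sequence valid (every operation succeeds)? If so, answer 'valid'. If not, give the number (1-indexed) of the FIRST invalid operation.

Answer: valid

Derivation:
Step 1 (down 1): focus=Y path=1 depth=1 children=['X'] left=['H'] right=['Z'] parent=C
Step 2 (up): focus=C path=root depth=0 children=['H', 'Y', 'Z'] (at root)
Step 3 (down 2): focus=Z path=2 depth=1 children=[] left=['H', 'Y'] right=[] parent=C
Step 4 (up): focus=C path=root depth=0 children=['H', 'Y', 'Z'] (at root)
Step 5 (down 0): focus=H path=0 depth=1 children=['G', 'M'] left=[] right=['Y', 'Z'] parent=C
Step 6 (up): focus=C path=root depth=0 children=['H', 'Y', 'Z'] (at root)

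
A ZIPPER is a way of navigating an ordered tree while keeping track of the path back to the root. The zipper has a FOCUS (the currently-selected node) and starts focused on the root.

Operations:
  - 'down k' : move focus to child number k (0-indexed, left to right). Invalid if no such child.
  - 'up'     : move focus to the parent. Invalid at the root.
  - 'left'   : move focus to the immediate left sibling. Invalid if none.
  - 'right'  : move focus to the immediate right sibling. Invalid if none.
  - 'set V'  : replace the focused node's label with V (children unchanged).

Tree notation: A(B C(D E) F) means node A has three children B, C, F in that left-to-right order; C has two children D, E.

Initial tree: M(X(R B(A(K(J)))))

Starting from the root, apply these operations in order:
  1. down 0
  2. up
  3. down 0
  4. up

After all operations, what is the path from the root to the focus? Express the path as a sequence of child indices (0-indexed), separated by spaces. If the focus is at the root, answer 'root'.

Answer: root

Derivation:
Step 1 (down 0): focus=X path=0 depth=1 children=['R', 'B'] left=[] right=[] parent=M
Step 2 (up): focus=M path=root depth=0 children=['X'] (at root)
Step 3 (down 0): focus=X path=0 depth=1 children=['R', 'B'] left=[] right=[] parent=M
Step 4 (up): focus=M path=root depth=0 children=['X'] (at root)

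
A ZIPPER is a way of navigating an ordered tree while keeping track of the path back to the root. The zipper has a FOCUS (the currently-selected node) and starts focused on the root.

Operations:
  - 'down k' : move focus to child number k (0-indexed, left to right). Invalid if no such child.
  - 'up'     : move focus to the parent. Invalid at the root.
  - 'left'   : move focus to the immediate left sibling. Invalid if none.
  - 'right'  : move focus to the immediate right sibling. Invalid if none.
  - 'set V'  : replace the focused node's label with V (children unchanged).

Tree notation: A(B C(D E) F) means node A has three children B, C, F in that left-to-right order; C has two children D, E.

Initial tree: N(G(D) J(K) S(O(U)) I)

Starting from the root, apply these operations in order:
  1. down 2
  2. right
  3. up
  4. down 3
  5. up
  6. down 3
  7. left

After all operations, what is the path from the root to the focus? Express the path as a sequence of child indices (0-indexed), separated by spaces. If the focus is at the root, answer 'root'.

Answer: 2

Derivation:
Step 1 (down 2): focus=S path=2 depth=1 children=['O'] left=['G', 'J'] right=['I'] parent=N
Step 2 (right): focus=I path=3 depth=1 children=[] left=['G', 'J', 'S'] right=[] parent=N
Step 3 (up): focus=N path=root depth=0 children=['G', 'J', 'S', 'I'] (at root)
Step 4 (down 3): focus=I path=3 depth=1 children=[] left=['G', 'J', 'S'] right=[] parent=N
Step 5 (up): focus=N path=root depth=0 children=['G', 'J', 'S', 'I'] (at root)
Step 6 (down 3): focus=I path=3 depth=1 children=[] left=['G', 'J', 'S'] right=[] parent=N
Step 7 (left): focus=S path=2 depth=1 children=['O'] left=['G', 'J'] right=['I'] parent=N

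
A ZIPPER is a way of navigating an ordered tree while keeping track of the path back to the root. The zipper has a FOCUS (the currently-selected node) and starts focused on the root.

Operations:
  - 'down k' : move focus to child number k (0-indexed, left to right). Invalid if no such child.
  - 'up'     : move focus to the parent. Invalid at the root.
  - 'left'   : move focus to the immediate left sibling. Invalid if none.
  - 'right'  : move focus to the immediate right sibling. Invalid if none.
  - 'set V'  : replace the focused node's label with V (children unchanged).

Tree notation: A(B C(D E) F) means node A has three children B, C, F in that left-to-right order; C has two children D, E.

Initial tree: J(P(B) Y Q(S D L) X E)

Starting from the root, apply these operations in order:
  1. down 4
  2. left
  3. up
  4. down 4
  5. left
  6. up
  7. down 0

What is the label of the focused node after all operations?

Answer: P

Derivation:
Step 1 (down 4): focus=E path=4 depth=1 children=[] left=['P', 'Y', 'Q', 'X'] right=[] parent=J
Step 2 (left): focus=X path=3 depth=1 children=[] left=['P', 'Y', 'Q'] right=['E'] parent=J
Step 3 (up): focus=J path=root depth=0 children=['P', 'Y', 'Q', 'X', 'E'] (at root)
Step 4 (down 4): focus=E path=4 depth=1 children=[] left=['P', 'Y', 'Q', 'X'] right=[] parent=J
Step 5 (left): focus=X path=3 depth=1 children=[] left=['P', 'Y', 'Q'] right=['E'] parent=J
Step 6 (up): focus=J path=root depth=0 children=['P', 'Y', 'Q', 'X', 'E'] (at root)
Step 7 (down 0): focus=P path=0 depth=1 children=['B'] left=[] right=['Y', 'Q', 'X', 'E'] parent=J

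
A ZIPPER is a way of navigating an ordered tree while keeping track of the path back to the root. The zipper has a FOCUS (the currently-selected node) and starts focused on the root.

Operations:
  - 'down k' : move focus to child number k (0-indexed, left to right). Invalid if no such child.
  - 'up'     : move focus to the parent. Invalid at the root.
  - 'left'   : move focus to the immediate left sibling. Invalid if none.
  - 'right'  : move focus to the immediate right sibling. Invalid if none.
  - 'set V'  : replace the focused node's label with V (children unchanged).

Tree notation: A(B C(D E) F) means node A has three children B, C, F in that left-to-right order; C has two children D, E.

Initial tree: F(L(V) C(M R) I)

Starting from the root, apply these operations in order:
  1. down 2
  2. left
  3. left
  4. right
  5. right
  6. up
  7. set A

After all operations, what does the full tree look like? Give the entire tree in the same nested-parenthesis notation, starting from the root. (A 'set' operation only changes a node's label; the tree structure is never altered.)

Step 1 (down 2): focus=I path=2 depth=1 children=[] left=['L', 'C'] right=[] parent=F
Step 2 (left): focus=C path=1 depth=1 children=['M', 'R'] left=['L'] right=['I'] parent=F
Step 3 (left): focus=L path=0 depth=1 children=['V'] left=[] right=['C', 'I'] parent=F
Step 4 (right): focus=C path=1 depth=1 children=['M', 'R'] left=['L'] right=['I'] parent=F
Step 5 (right): focus=I path=2 depth=1 children=[] left=['L', 'C'] right=[] parent=F
Step 6 (up): focus=F path=root depth=0 children=['L', 'C', 'I'] (at root)
Step 7 (set A): focus=A path=root depth=0 children=['L', 'C', 'I'] (at root)

Answer: A(L(V) C(M R) I)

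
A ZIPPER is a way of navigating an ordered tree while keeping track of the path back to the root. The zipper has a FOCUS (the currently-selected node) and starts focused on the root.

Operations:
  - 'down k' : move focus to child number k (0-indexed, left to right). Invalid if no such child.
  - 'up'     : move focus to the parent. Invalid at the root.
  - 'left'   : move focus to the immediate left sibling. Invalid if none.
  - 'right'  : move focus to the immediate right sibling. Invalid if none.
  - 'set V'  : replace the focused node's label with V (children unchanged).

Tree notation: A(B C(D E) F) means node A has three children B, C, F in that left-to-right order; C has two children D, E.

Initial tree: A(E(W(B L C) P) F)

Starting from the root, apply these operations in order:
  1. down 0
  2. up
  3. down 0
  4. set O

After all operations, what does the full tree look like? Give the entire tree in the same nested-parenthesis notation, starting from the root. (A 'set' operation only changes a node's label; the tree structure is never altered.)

Step 1 (down 0): focus=E path=0 depth=1 children=['W', 'P'] left=[] right=['F'] parent=A
Step 2 (up): focus=A path=root depth=0 children=['E', 'F'] (at root)
Step 3 (down 0): focus=E path=0 depth=1 children=['W', 'P'] left=[] right=['F'] parent=A
Step 4 (set O): focus=O path=0 depth=1 children=['W', 'P'] left=[] right=['F'] parent=A

Answer: A(O(W(B L C) P) F)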